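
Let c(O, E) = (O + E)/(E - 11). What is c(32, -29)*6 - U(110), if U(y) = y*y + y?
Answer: -244209/20 ≈ -12210.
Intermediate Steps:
c(O, E) = (E + O)/(-11 + E)
U(y) = y + y² (U(y) = y² + y = y + y²)
c(32, -29)*6 - U(110) = ((-29 + 32)/(-11 - 29))*6 - 110*(1 + 110) = (3/(-40))*6 - 110*111 = -1/40*3*6 - 1*12210 = -3/40*6 - 12210 = -9/20 - 12210 = -244209/20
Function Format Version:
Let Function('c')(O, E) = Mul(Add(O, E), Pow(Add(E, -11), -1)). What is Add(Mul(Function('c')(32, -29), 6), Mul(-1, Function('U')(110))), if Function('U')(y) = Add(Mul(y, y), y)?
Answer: Rational(-244209, 20) ≈ -12210.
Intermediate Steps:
Function('c')(O, E) = Mul(Pow(Add(-11, E), -1), Add(E, O)) (Function('c')(O, E) = Mul(Add(E, O), Pow(Add(-11, E), -1)) = Mul(Pow(Add(-11, E), -1), Add(E, O)))
Function('U')(y) = Add(y, Pow(y, 2)) (Function('U')(y) = Add(Pow(y, 2), y) = Add(y, Pow(y, 2)))
Add(Mul(Function('c')(32, -29), 6), Mul(-1, Function('U')(110))) = Add(Mul(Mul(Pow(Add(-11, -29), -1), Add(-29, 32)), 6), Mul(-1, Mul(110, Add(1, 110)))) = Add(Mul(Mul(Pow(-40, -1), 3), 6), Mul(-1, Mul(110, 111))) = Add(Mul(Mul(Rational(-1, 40), 3), 6), Mul(-1, 12210)) = Add(Mul(Rational(-3, 40), 6), -12210) = Add(Rational(-9, 20), -12210) = Rational(-244209, 20)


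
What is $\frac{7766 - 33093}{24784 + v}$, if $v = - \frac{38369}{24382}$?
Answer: $- \frac{617522914}{604245119} \approx -1.022$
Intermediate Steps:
$v = - \frac{38369}{24382}$ ($v = \left(-38369\right) \frac{1}{24382} = - \frac{38369}{24382} \approx -1.5737$)
$\frac{7766 - 33093}{24784 + v} = \frac{7766 - 33093}{24784 - \frac{38369}{24382}} = - \frac{25327}{\frac{604245119}{24382}} = \left(-25327\right) \frac{24382}{604245119} = - \frac{617522914}{604245119}$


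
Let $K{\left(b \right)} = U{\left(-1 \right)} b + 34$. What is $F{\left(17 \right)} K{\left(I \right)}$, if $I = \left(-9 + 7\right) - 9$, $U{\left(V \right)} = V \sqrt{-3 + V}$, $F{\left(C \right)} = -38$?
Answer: $-1292 - 836 i \approx -1292.0 - 836.0 i$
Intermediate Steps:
$I = -11$ ($I = -2 - 9 = -11$)
$K{\left(b \right)} = 34 - 2 i b$ ($K{\left(b \right)} = - \sqrt{-3 - 1} b + 34 = - \sqrt{-4} b + 34 = - 2 i b + 34 = 34 - 2 i b$)
$F{\left(17 \right)} K{\left(I \right)} = - 38 \left(34 - 2 i \left(-11\right)\right) = - 38 \left(34 + 22 i\right) = -1292 - 836 i$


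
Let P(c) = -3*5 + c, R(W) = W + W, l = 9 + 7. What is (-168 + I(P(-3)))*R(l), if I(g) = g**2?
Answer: 4992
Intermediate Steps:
l = 16
R(W) = 2*W
P(c) = -15 + c
(-168 + I(P(-3)))*R(l) = (-168 + (-15 - 3)**2)*(2*16) = (-168 + (-18)**2)*32 = (-168 + 324)*32 = 156*32 = 4992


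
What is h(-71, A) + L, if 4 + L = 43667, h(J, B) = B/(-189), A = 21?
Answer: 392966/9 ≈ 43663.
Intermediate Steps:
h(J, B) = -B/189 (h(J, B) = B*(-1/189) = -B/189)
L = 43663 (L = -4 + 43667 = 43663)
h(-71, A) + L = -1/189*21 + 43663 = -⅑ + 43663 = 392966/9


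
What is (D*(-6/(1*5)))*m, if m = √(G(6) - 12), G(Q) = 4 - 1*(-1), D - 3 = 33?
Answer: -216*I*√7/5 ≈ -114.3*I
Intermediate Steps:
D = 36 (D = 3 + 33 = 36)
G(Q) = 5 (G(Q) = 4 + 1 = 5)
m = I*√7 (m = √(5 - 12) = √(-7) = I*√7 ≈ 2.6458*I)
(D*(-6/(1*5)))*m = (36*(-6/(1*5)))*(I*√7) = (36*(-6/5))*(I*√7) = -216*I*√7/5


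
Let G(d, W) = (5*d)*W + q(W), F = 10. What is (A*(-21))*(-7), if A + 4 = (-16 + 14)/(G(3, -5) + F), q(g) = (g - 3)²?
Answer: -294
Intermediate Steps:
q(g) = (-3 + g)²
G(d, W) = (-3 + W)² + 5*W*d (G(d, W) = (5*d)*W + (-3 + W)² = 5*W*d + (-3 + W)² = (-3 + W)² + 5*W*d)
A = -2 (A = -4 + (-16 + 14)/(((-3 - 5)² + 5*(-5)*3) + 10) = -4 - 2/(((-8)² - 75) + 10) = -4 - 2/((64 - 75) + 10) = -4 - 2/(-11 + 10) = -4 - 2/(-1) = -4 - 2*(-1) = -4 + 2 = -2)
(A*(-21))*(-7) = -2*(-21)*(-7) = 42*(-7) = -294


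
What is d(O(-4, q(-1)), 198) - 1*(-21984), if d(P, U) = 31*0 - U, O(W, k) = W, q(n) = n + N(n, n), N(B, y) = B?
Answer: 21786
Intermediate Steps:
q(n) = 2*n (q(n) = n + n = 2*n)
d(P, U) = -U (d(P, U) = 0 - U = -U)
d(O(-4, q(-1)), 198) - 1*(-21984) = -1*198 - 1*(-21984) = -198 + 21984 = 21786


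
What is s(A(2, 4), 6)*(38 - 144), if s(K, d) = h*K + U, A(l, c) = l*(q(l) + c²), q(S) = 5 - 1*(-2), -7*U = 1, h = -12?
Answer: 409690/7 ≈ 58527.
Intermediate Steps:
U = -⅐ (U = -⅐*1 = -⅐ ≈ -0.14286)
q(S) = 7 (q(S) = 5 + 2 = 7)
A(l, c) = l*(7 + c²)
s(K, d) = -⅐ - 12*K (s(K, d) = -12*K - ⅐ = -⅐ - 12*K)
s(A(2, 4), 6)*(38 - 144) = (-⅐ - 24*(7 + 4²))*(38 - 144) = (-⅐ - 24*(7 + 16))*(-106) = (-⅐ - 24*23)*(-106) = (-⅐ - 12*46)*(-106) = (-⅐ - 552)*(-106) = -3865/7*(-106) = 409690/7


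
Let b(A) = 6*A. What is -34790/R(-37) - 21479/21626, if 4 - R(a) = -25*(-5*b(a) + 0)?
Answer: -674248353/300104002 ≈ -2.2467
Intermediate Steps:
R(a) = 4 - 750*a (R(a) = 4 - (-25)*(-30*a + 0) = 4 - (-25)*(-30*a) = 4 - 750*a)
-34790/R(-37) - 21479/21626 = -34790/(4 - 750*(-37)) - 21479/21626 = -34790/(4 + 27750) - 21479*1/21626 = -34790/27754 - 21479/21626 = -34790*1/27754 - 21479/21626 = -17395/13877 - 21479/21626 = -674248353/300104002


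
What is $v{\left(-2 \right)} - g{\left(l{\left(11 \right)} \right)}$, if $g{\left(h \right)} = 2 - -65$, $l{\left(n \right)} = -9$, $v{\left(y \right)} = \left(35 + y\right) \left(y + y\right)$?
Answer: $-199$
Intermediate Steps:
$v{\left(y \right)} = 2 y \left(35 + y\right)$ ($v{\left(y \right)} = \left(35 + y\right) 2 y = 2 y \left(35 + y\right)$)
$g{\left(h \right)} = 67$ ($g{\left(h \right)} = 2 + 65 = 67$)
$v{\left(-2 \right)} - g{\left(l{\left(11 \right)} \right)} = 2 \left(-2\right) \left(35 - 2\right) - 67 = 2 \left(-2\right) 33 - 67 = -132 - 67 = -199$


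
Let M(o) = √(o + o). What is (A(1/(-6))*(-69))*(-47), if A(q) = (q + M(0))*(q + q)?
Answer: 1081/6 ≈ 180.17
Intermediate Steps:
M(o) = √2*√o (M(o) = √(2*o) = √2*√o)
A(q) = 2*q² (A(q) = (q + √2*√0)*(q + q) = (q + √2*0)*(2*q) = (q + 0)*(2*q) = q*(2*q) = 2*q²)
(A(1/(-6))*(-69))*(-47) = ((2*(1/(-6))²)*(-69))*(-47) = ((2*(-⅙)²)*(-69))*(-47) = ((2*(1/36))*(-69))*(-47) = ((1/18)*(-69))*(-47) = -23/6*(-47) = 1081/6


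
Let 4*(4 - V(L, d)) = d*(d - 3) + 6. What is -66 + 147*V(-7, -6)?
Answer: -1683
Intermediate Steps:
V(L, d) = 5/2 - d*(-3 + d)/4 (V(L, d) = 4 - (d*(d - 3) + 6)/4 = 4 - (d*(-3 + d) + 6)/4 = 4 - (6 + d*(-3 + d))/4 = 4 + (-3/2 - d*(-3 + d)/4) = 5/2 - d*(-3 + d)/4)
-66 + 147*V(-7, -6) = -66 + 147*(5/2 - 1/4*(-6)**2 + (3/4)*(-6)) = -66 + 147*(5/2 - 1/4*36 - 9/2) = -66 + 147*(5/2 - 9 - 9/2) = -66 + 147*(-11) = -66 - 1617 = -1683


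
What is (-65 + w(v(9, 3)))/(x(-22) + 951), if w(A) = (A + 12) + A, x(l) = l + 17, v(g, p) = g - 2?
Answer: -39/946 ≈ -0.041226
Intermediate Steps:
v(g, p) = -2 + g
x(l) = 17 + l
w(A) = 12 + 2*A (w(A) = (12 + A) + A = 12 + 2*A)
(-65 + w(v(9, 3)))/(x(-22) + 951) = (-65 + (12 + 2*(-2 + 9)))/((17 - 22) + 951) = (-65 + (12 + 2*7))/(-5 + 951) = (-65 + (12 + 14))/946 = (-65 + 26)*(1/946) = -39*1/946 = -39/946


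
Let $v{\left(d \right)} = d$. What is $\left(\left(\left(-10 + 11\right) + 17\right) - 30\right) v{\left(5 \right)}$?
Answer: $-60$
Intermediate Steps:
$\left(\left(\left(-10 + 11\right) + 17\right) - 30\right) v{\left(5 \right)} = \left(\left(\left(-10 + 11\right) + 17\right) - 30\right) 5 = \left(\left(1 + 17\right) - 30\right) 5 = \left(18 - 30\right) 5 = \left(-12\right) 5 = -60$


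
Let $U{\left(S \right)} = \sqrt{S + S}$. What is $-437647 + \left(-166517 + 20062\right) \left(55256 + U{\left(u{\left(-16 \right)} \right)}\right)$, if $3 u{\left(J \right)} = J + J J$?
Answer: $-8092955127 - 585820 \sqrt{10} \approx -8.0948 \cdot 10^{9}$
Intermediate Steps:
$u{\left(J \right)} = \frac{J}{3} + \frac{J^{2}}{3}$ ($u{\left(J \right)} = \frac{J + J J}{3} = \frac{J + J^{2}}{3} = \frac{J}{3} + \frac{J^{2}}{3}$)
$U{\left(S \right)} = \sqrt{2} \sqrt{S}$ ($U{\left(S \right)} = \sqrt{2 S} = \sqrt{2} \sqrt{S}$)
$-437647 + \left(-166517 + 20062\right) \left(55256 + U{\left(u{\left(-16 \right)} \right)}\right) = -437647 + \left(-166517 + 20062\right) \left(55256 + \sqrt{2} \sqrt{\frac{1}{3} \left(-16\right) \left(1 - 16\right)}\right) = -437647 - 146455 \left(55256 + \sqrt{2} \sqrt{\frac{1}{3} \left(-16\right) \left(-15\right)}\right) = -437647 - 146455 \left(55256 + \sqrt{2} \sqrt{80}\right) = -437647 - 146455 \left(55256 + \sqrt{2} \cdot 4 \sqrt{5}\right) = -437647 - 146455 \left(55256 + 4 \sqrt{10}\right) = -437647 - \left(8092517480 + 585820 \sqrt{10}\right) = -8092955127 - 585820 \sqrt{10}$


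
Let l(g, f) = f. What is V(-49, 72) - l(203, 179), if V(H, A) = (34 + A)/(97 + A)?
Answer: -30145/169 ≈ -178.37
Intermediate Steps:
V(H, A) = (34 + A)/(97 + A)
V(-49, 72) - l(203, 179) = (34 + 72)/(97 + 72) - 1*179 = 106/169 - 179 = -30145/169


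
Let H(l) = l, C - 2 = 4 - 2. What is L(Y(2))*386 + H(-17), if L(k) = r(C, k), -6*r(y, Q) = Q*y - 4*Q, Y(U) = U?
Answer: -17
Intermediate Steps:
C = 4 (C = 2 + (4 - 2) = 2 + 2 = 4)
r(y, Q) = 2*Q/3 - Q*y/6 (r(y, Q) = -(Q*y - 4*Q)/6 = -(-4*Q + Q*y)/6 = 2*Q/3 - Q*y/6)
L(k) = 0 (L(k) = k*(4 - 1*4)/6 = k*(4 - 4)/6 = (⅙)*k*0 = 0)
L(Y(2))*386 + H(-17) = 0*386 - 17 = 0 - 17 = -17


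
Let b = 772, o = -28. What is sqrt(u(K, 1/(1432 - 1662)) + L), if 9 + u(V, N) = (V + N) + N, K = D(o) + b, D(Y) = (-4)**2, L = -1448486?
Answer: I*sqrt(19145925190)/115 ≈ 1203.2*I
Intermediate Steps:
D(Y) = 16
K = 788 (K = 16 + 772 = 788)
u(V, N) = -9 + V + 2*N (u(V, N) = -9 + ((V + N) + N) = -9 + ((N + V) + N) = -9 + (V + 2*N) = -9 + V + 2*N)
sqrt(u(K, 1/(1432 - 1662)) + L) = sqrt((-9 + 788 + 2/(1432 - 1662)) - 1448486) = sqrt((-9 + 788 + 2/(-230)) - 1448486) = sqrt((-9 + 788 + 2*(-1/230)) - 1448486) = sqrt((-9 + 788 - 1/115) - 1448486) = sqrt(89584/115 - 1448486) = sqrt(-166486306/115) = I*sqrt(19145925190)/115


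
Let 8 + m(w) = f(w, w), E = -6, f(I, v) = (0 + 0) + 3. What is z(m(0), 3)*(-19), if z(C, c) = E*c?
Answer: 342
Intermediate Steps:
f(I, v) = 3 (f(I, v) = 0 + 3 = 3)
m(w) = -5 (m(w) = -8 + 3 = -5)
z(C, c) = -6*c
z(m(0), 3)*(-19) = -6*3*(-19) = -18*(-19) = 342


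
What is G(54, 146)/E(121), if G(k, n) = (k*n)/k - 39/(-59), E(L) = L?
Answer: 8653/7139 ≈ 1.2121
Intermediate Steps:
G(k, n) = 39/59 + n (G(k, n) = n - 39*(-1/59) = n + 39/59 = 39/59 + n)
G(54, 146)/E(121) = (39/59 + 146)/121 = (8653/59)*(1/121) = 8653/7139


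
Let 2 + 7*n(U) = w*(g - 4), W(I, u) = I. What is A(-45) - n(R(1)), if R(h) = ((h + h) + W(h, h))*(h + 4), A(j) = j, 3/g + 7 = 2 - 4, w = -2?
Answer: -965/21 ≈ -45.952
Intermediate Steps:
g = -⅓ (g = 3/(-7 + (2 - 4)) = 3/(-7 - 2) = 3/(-9) = 3*(-⅑) = -⅓ ≈ -0.33333)
R(h) = 3*h*(4 + h) (R(h) = ((h + h) + h)*(h + 4) = (2*h + h)*(4 + h) = (3*h)*(4 + h) = 3*h*(4 + h))
n(U) = 20/21 (n(U) = -2/7 + (-2*(-⅓ - 4))/7 = -2/7 + (-2*(-13/3))/7 = -2/7 + (⅐)*(26/3) = -2/7 + 26/21 = 20/21)
A(-45) - n(R(1)) = -45 - 1*20/21 = -45 - 20/21 = -965/21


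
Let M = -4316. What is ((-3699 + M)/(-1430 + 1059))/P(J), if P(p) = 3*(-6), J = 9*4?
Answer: -1145/954 ≈ -1.2002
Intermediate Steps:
J = 36
P(p) = -18
((-3699 + M)/(-1430 + 1059))/P(J) = ((-3699 - 4316)/(-1430 + 1059))/(-18) = -8015/(-371)*(-1/18) = -8015*(-1/371)*(-1/18) = (1145/53)*(-1/18) = -1145/954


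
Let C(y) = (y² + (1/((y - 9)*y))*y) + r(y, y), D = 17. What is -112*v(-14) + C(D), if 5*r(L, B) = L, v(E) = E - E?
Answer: 11701/40 ≈ 292.52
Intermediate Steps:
v(E) = 0
r(L, B) = L/5
C(y) = y² + 1/(-9 + y) + y/5 (C(y) = (y² + (1/((y - 9)*y))*y) + y/5 = (y² + (1/((-9 + y)*y))*y) + y/5 = (y² + (1/(y*(-9 + y)))*y) + y/5 = (y² + 1/(-9 + y)) + y/5 = y² + 1/(-9 + y) + y/5)
-112*v(-14) + C(D) = -112*0 + (5 - 44*17² - 9*17 + 5*17³)/(5*(-9 + 17)) = 0 + (⅕)*(5 - 44*289 - 153 + 5*4913)/8 = 0 + (⅕)*(⅛)*(5 - 12716 - 153 + 24565) = 0 + (⅕)*(⅛)*11701 = 0 + 11701/40 = 11701/40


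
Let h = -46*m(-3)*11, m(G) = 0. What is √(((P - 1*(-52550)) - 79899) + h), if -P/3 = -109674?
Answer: √301673 ≈ 549.25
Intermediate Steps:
P = 329022 (P = -3*(-109674) = 329022)
h = 0 (h = -46*0*11 = 0*11 = 0)
√(((P - 1*(-52550)) - 79899) + h) = √(((329022 - 1*(-52550)) - 79899) + 0) = √(((329022 + 52550) - 79899) + 0) = √((381572 - 79899) + 0) = √(301673 + 0) = √301673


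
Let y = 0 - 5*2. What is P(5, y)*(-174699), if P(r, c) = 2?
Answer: -349398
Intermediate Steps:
y = -10 (y = 0 - 10 = -10)
P(5, y)*(-174699) = 2*(-174699) = -349398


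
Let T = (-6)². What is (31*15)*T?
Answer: 16740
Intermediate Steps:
T = 36
(31*15)*T = (31*15)*36 = 465*36 = 16740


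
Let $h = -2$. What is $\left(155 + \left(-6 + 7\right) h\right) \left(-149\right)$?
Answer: $-22797$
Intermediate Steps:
$\left(155 + \left(-6 + 7\right) h\right) \left(-149\right) = \left(155 + \left(-6 + 7\right) \left(-2\right)\right) \left(-149\right) = \left(155 + 1 \left(-2\right)\right) \left(-149\right) = \left(155 - 2\right) \left(-149\right) = 153 \left(-149\right) = -22797$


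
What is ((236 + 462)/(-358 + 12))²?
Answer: 121801/29929 ≈ 4.0697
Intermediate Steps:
((236 + 462)/(-358 + 12))² = (698/(-346))² = (698*(-1/346))² = (-349/173)² = 121801/29929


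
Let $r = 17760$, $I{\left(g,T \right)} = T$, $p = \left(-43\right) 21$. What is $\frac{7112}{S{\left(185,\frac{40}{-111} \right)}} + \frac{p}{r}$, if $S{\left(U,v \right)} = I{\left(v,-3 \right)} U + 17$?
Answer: $- \frac{21132489}{1592480} \approx -13.27$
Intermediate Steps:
$p = -903$
$S{\left(U,v \right)} = 17 - 3 U$ ($S{\left(U,v \right)} = - 3 U + 17 = 17 - 3 U$)
$\frac{7112}{S{\left(185,\frac{40}{-111} \right)}} + \frac{p}{r} = \frac{7112}{17 - 555} - \frac{903}{17760} = \frac{7112}{17 - 555} - \frac{301}{5920} = \frac{7112}{-538} - \frac{301}{5920} = 7112 \left(- \frac{1}{538}\right) - \frac{301}{5920} = - \frac{3556}{269} - \frac{301}{5920} = - \frac{21132489}{1592480}$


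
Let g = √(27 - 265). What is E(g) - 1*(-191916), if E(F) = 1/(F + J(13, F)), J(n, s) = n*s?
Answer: 191916 - I*√238/3332 ≈ 1.9192e+5 - 0.00463*I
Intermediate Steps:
g = I*√238 (g = √(-238) = I*√238 ≈ 15.427*I)
E(F) = 1/(14*F) (E(F) = 1/(F + 13*F) = 1/(14*F))
E(g) - 1*(-191916) = 1/(14*((I*√238))) - 1*(-191916) = (-I*√238/238)/14 + 191916 = -I*√238/3332 + 191916 = 191916 - I*√238/3332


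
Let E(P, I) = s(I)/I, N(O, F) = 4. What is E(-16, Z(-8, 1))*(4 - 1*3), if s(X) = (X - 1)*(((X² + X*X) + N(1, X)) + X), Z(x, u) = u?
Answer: 0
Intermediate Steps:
s(X) = (-1 + X)*(4 + X + 2*X²) (s(X) = (X - 1)*(((X² + X*X) + 4) + X) = (-1 + X)*(((X² + X²) + 4) + X) = (-1 + X)*((2*X² + 4) + X) = (-1 + X)*((4 + 2*X²) + X) = (-1 + X)*(4 + X + 2*X²))
E(P, I) = (-4 - I² + 2*I³ + 3*I)/I
E(-16, Z(-8, 1))*(4 - 1*3) = (3 - 1*1 - 4/1 + 2*1²)*(4 - 1*3) = (3 - 1 - 4*1 + 2*1)*(4 - 3) = (3 - 1 - 4 + 2)*1 = 0*1 = 0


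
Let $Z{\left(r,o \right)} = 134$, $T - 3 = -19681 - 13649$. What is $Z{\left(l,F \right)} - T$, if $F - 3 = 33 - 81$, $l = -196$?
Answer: $33461$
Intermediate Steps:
$F = -45$ ($F = 3 + \left(33 - 81\right) = 3 - 48 = -45$)
$T = -33327$ ($T = 3 - 33330 = -33327$)
$Z{\left(l,F \right)} - T = 134 - -33327 = 134 + 33327 = 33461$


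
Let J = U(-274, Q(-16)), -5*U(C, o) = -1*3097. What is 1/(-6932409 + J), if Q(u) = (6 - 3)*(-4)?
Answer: -5/34658948 ≈ -1.4426e-7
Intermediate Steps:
Q(u) = -12 (Q(u) = 3*(-4) = -12)
U(C, o) = 3097/5 (U(C, o) = -(-1)*3097/5 = -1/5*(-3097) = 3097/5)
J = 3097/5 ≈ 619.40
1/(-6932409 + J) = 1/(-6932409 + 3097/5) = 1/(-34658948/5) = -5/34658948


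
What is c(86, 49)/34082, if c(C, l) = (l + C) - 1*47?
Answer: 44/17041 ≈ 0.0025820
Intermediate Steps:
c(C, l) = -47 + C + l (c(C, l) = (C + l) - 47 = -47 + C + l)
c(86, 49)/34082 = (-47 + 86 + 49)/34082 = 88*(1/34082) = 44/17041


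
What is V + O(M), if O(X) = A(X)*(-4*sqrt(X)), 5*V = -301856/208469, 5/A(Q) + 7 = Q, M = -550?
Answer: -301856/1042345 + 100*I*sqrt(22)/557 ≈ -0.28959 + 0.84209*I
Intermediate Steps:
A(Q) = 5/(-7 + Q)
V = -301856/1042345 (V = (-301856/208469)/5 = (-301856*1/208469)/5 = (1/5)*(-301856/208469) = -301856/1042345 ≈ -0.28959)
O(X) = -20*sqrt(X)/(-7 + X) (O(X) = (5/(-7 + X))*(-4*sqrt(X)) = -20*sqrt(X)/(-7 + X))
V + O(M) = -301856/1042345 - 20*sqrt(-550)/(-7 - 550) = -301856/1042345 - 20*5*I*sqrt(22)/(-557) = -301856/1042345 - 20*5*I*sqrt(22)*(-1/557) = -301856/1042345 + 100*I*sqrt(22)/557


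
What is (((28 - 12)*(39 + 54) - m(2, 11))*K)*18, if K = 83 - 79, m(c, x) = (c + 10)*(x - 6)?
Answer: 102816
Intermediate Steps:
m(c, x) = (-6 + x)*(10 + c) (m(c, x) = (10 + c)*(-6 + x) = (-6 + x)*(10 + c))
K = 4
(((28 - 12)*(39 + 54) - m(2, 11))*K)*18 = (((28 - 12)*(39 + 54) - (-60 - 6*2 + 10*11 + 2*11))*4)*18 = ((16*93 - (-60 - 12 + 110 + 22))*4)*18 = ((1488 - 1*60)*4)*18 = ((1488 - 60)*4)*18 = (1428*4)*18 = 5712*18 = 102816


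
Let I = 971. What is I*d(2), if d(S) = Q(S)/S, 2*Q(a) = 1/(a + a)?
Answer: 971/16 ≈ 60.688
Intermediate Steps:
Q(a) = 1/(4*a) (Q(a) = 1/(2*(a + a)) = 1/(2*((2*a))) = (1/(2*a))/2 = 1/(4*a))
d(S) = 1/(4*S²) (d(S) = (1/(4*S))/S = 1/(4*S²))
I*d(2) = 971*((¼)/2²) = 971*((¼)*(¼)) = 971*(1/16) = 971/16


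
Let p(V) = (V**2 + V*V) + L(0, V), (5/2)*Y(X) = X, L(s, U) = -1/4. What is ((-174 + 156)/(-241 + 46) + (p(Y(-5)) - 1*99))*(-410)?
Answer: 971741/26 ≈ 37375.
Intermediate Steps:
L(s, U) = -1/4 (L(s, U) = -1*1/4 = -1/4)
Y(X) = 2*X/5
p(V) = -1/4 + 2*V**2 (p(V) = (V**2 + V*V) - 1/4 = (V**2 + V**2) - 1/4 = 2*V**2 - 1/4 = -1/4 + 2*V**2)
((-174 + 156)/(-241 + 46) + (p(Y(-5)) - 1*99))*(-410) = ((-174 + 156)/(-241 + 46) + ((-1/4 + 2*((2/5)*(-5))**2) - 1*99))*(-410) = (-18/(-195) + ((-1/4 + 2*(-2)**2) - 99))*(-410) = (-18*(-1/195) + ((-1/4 + 2*4) - 99))*(-410) = (6/65 + ((-1/4 + 8) - 99))*(-410) = (6/65 + (31/4 - 99))*(-410) = (6/65 - 365/4)*(-410) = -23701/260*(-410) = 971741/26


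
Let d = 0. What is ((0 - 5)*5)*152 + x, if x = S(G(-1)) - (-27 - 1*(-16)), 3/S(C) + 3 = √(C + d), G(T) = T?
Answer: -37899/10 - 3*I/10 ≈ -3789.9 - 0.3*I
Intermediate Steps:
S(C) = 3/(-3 + √C) (S(C) = 3/(-3 + √(C + 0)) = 3/(-3 + √C))
x = 11 + 3*(-3 - I)/10 (x = 3/(-3 + √(-1)) - (-27 - 1*(-16)) = 3/(-3 + I) - (-27 + 16) = 3*((-3 - I)/10) - 1*(-11) = 3*(-3 - I)/10 + 11 = 11 + 3*(-3 - I)/10 ≈ 10.1 - 0.3*I)
((0 - 5)*5)*152 + x = ((0 - 5)*5)*152 + (101/10 - 3*I/10) = -5*5*152 + (101/10 - 3*I/10) = -25*152 + (101/10 - 3*I/10) = -3800 + (101/10 - 3*I/10) = -37899/10 - 3*I/10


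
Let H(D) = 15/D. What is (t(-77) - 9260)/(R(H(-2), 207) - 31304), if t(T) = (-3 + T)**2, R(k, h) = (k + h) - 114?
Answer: 5720/62437 ≈ 0.091612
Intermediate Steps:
R(k, h) = -114 + h + k (R(k, h) = (h + k) - 114 = -114 + h + k)
(t(-77) - 9260)/(R(H(-2), 207) - 31304) = ((-3 - 77)**2 - 9260)/((-114 + 207 + 15/(-2)) - 31304) = ((-80)**2 - 9260)/((-114 + 207 + 15*(-1/2)) - 31304) = (6400 - 9260)/((-114 + 207 - 15/2) - 31304) = -2860/(171/2 - 31304) = -2860/(-62437/2) = -2860*(-2/62437) = 5720/62437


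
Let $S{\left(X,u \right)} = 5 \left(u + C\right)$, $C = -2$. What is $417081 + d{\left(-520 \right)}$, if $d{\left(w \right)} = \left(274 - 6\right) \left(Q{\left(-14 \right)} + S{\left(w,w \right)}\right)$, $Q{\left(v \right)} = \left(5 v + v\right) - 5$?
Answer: $-306251$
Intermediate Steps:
$S{\left(X,u \right)} = -10 + 5 u$ ($S{\left(X,u \right)} = 5 \left(u - 2\right) = 5 \left(-2 + u\right) = -10 + 5 u$)
$Q{\left(v \right)} = -5 + 6 v$ ($Q{\left(v \right)} = 6 v - 5 = -5 + 6 v$)
$d{\left(w \right)} = -26532 + 1340 w$ ($d{\left(w \right)} = \left(274 - 6\right) \left(\left(-5 + 6 \left(-14\right)\right) + \left(-10 + 5 w\right)\right) = 268 \left(\left(-5 - 84\right) + \left(-10 + 5 w\right)\right) = 268 \left(-89 + \left(-10 + 5 w\right)\right) = 268 \left(-99 + 5 w\right) = -26532 + 1340 w$)
$417081 + d{\left(-520 \right)} = 417081 + \left(-26532 + 1340 \left(-520\right)\right) = 417081 - 723332 = -306251$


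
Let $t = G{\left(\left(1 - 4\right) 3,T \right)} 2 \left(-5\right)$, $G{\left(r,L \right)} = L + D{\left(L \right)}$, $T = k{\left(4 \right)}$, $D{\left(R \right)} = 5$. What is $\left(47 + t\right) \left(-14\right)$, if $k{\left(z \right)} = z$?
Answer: $602$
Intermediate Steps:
$T = 4$
$G{\left(r,L \right)} = 5 + L$ ($G{\left(r,L \right)} = L + 5 = 5 + L$)
$t = -90$ ($t = \left(5 + 4\right) 2 \left(-5\right) = 9 \cdot 2 \left(-5\right) = 18 \left(-5\right) = -90$)
$\left(47 + t\right) \left(-14\right) = \left(47 - 90\right) \left(-14\right) = \left(-43\right) \left(-14\right) = 602$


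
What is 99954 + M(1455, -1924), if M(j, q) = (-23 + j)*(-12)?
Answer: 82770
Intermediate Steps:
M(j, q) = 276 - 12*j
99954 + M(1455, -1924) = 99954 + (276 - 12*1455) = 99954 + (276 - 17460) = 99954 - 17184 = 82770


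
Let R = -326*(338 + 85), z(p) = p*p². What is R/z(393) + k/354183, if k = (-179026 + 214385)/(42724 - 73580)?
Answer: -2941887059959/1293086638196472 ≈ -0.0022751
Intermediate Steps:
z(p) = p³
k = -1861/1624 (k = 35359/(-30856) = 35359*(-1/30856) = -1861/1624 ≈ -1.1459)
R = -137898 (R = -326*423 = -137898)
R/z(393) + k/354183 = -137898/(393³) - 1861/1624/354183 = -137898/60698457 - 1861/1624*1/354183 = -137898*1/60698457 - 1861/575193192 = -15322/6744273 - 1861/575193192 = -2941887059959/1293086638196472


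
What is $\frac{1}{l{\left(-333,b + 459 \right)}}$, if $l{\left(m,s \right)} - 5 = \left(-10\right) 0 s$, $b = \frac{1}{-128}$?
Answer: $\frac{1}{5} \approx 0.2$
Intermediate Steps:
$b = - \frac{1}{128} \approx -0.0078125$
$l{\left(m,s \right)} = 5$ ($l{\left(m,s \right)} = 5 + \left(-10\right) 0 s = 5 + 0 s = 5 + 0 = 5$)
$\frac{1}{l{\left(-333,b + 459 \right)}} = \frac{1}{5}$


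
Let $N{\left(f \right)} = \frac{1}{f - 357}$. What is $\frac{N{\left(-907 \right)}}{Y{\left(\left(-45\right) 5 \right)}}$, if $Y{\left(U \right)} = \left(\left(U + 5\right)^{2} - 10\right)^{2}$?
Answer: $- \frac{1}{2959772414400} \approx -3.3786 \cdot 10^{-13}$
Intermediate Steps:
$N{\left(f \right)} = \frac{1}{-357 + f}$
$Y{\left(U \right)} = \left(-10 + \left(5 + U\right)^{2}\right)^{2}$ ($Y{\left(U \right)} = \left(\left(5 + U\right)^{2} - 10\right)^{2} = \left(-10 + \left(5 + U\right)^{2}\right)^{2}$)
$\frac{N{\left(-907 \right)}}{Y{\left(\left(-45\right) 5 \right)}} = \frac{1}{\left(-357 - 907\right) \left(-10 + \left(5 - 225\right)^{2}\right)^{2}} = \frac{1}{\left(-1264\right) \left(-10 + \left(5 - 225\right)^{2}\right)^{2}} = - \frac{1}{1264 \left(-10 + \left(-220\right)^{2}\right)^{2}} = - \frac{1}{1264 \left(-10 + 48400\right)^{2}} = - \frac{1}{1264 \cdot 48390^{2}} = - \frac{1}{1264 \cdot 2341592100} = \left(- \frac{1}{1264}\right) \frac{1}{2341592100} = - \frac{1}{2959772414400}$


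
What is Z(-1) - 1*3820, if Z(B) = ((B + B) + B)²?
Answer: -3811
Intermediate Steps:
Z(B) = 9*B² (Z(B) = (2*B + B)² = (3*B)² = 9*B²)
Z(-1) - 1*3820 = 9*(-1)² - 1*3820 = 9*1 - 3820 = 9 - 3820 = -3811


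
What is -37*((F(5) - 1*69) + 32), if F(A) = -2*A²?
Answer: 3219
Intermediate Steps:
-37*((F(5) - 1*69) + 32) = -37*((-2*5² - 1*69) + 32) = -37*((-2*25 - 69) + 32) = -37*((-50 - 69) + 32) = -37*(-119 + 32) = -37*(-87) = 3219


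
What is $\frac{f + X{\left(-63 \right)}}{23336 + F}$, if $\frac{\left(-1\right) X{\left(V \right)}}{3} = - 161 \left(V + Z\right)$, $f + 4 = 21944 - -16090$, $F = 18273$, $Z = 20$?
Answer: $\frac{17261}{41609} \approx 0.41484$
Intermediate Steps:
$f = 38030$ ($f = -4 + \left(21944 - -16090\right) = -4 + \left(21944 + 16090\right) = -4 + 38034 = 38030$)
$X{\left(V \right)} = 9660 + 483 V$ ($X{\left(V \right)} = - 3 \left(- 161 \left(V + 20\right)\right) = - 3 \left(- 161 \left(20 + V\right)\right) = - 3 \left(-3220 - 161 V\right) = 9660 + 483 V$)
$\frac{f + X{\left(-63 \right)}}{23336 + F} = \frac{38030 + \left(9660 + 483 \left(-63\right)\right)}{23336 + 18273} = \frac{38030 + \left(9660 - 30429\right)}{41609} = \left(38030 - 20769\right) \frac{1}{41609} = 17261 \cdot \frac{1}{41609} = \frac{17261}{41609}$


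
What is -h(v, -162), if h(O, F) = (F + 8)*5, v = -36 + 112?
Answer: 770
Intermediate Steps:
v = 76
h(O, F) = 40 + 5*F (h(O, F) = (8 + F)*5 = 40 + 5*F)
-h(v, -162) = -(40 + 5*(-162)) = -(40 - 810) = -1*(-770) = 770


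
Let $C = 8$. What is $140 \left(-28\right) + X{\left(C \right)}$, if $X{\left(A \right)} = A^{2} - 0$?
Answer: $-3856$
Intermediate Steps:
$X{\left(A \right)} = A^{2}$ ($X{\left(A \right)} = A^{2} + 0 = A^{2}$)
$140 \left(-28\right) + X{\left(C \right)} = 140 \left(-28\right) + 8^{2} = -3920 + 64 = -3856$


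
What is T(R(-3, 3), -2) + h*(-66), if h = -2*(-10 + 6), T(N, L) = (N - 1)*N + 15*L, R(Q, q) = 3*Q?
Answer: -468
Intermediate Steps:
T(N, L) = 15*L + N*(-1 + N) (T(N, L) = (-1 + N)*N + 15*L = N*(-1 + N) + 15*L = 15*L + N*(-1 + N))
h = 8 (h = -2*(-4) = 8)
T(R(-3, 3), -2) + h*(-66) = ((3*(-3))² - 3*(-3) + 15*(-2)) + 8*(-66) = ((-9)² - 1*(-9) - 30) - 528 = (81 + 9 - 30) - 528 = 60 - 528 = -468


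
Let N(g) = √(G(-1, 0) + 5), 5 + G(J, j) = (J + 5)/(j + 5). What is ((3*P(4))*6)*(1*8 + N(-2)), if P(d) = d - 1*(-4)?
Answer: 1152 + 288*√5/5 ≈ 1280.8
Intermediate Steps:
G(J, j) = -5 + (5 + J)/(5 + j) (G(J, j) = -5 + (J + 5)/(j + 5) = -5 + (5 + J)/(5 + j))
P(d) = 4 + d (P(d) = d + 4 = 4 + d)
N(g) = 2*√5/5 (N(g) = √((-20 - 1 - 5*0)/(5 + 0) + 5) = √((-20 - 1 + 0)/5 + 5) = √((⅕)*(-21) + 5) = √(-21/5 + 5) = √(⅘) = 2*√5/5)
((3*P(4))*6)*(1*8 + N(-2)) = ((3*(4 + 4))*6)*(1*8 + 2*√5/5) = ((3*8)*6)*(8 + 2*√5/5) = (24*6)*(8 + 2*√5/5) = 144*(8 + 2*√5/5) = 1152 + 288*√5/5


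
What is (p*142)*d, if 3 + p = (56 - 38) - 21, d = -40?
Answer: 34080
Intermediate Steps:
p = -6 (p = -3 + ((56 - 38) - 21) = -3 + (18 - 21) = -3 - 3 = -6)
(p*142)*d = -6*142*(-40) = -852*(-40) = 34080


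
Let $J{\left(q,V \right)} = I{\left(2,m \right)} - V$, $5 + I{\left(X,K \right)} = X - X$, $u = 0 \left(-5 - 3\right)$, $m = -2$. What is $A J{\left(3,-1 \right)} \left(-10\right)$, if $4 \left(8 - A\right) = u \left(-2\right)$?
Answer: $320$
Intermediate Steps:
$u = 0$ ($u = 0 \left(-8\right) = 0$)
$I{\left(X,K \right)} = -5$ ($I{\left(X,K \right)} = -5 + \left(X - X\right) = -5 + 0 = -5$)
$J{\left(q,V \right)} = -5 - V$
$A = 8$ ($A = 8 - \frac{0 \left(-2\right)}{4} = 8 - 0 = 8 + 0 = 8$)
$A J{\left(3,-1 \right)} \left(-10\right) = 8 \left(-5 - -1\right) \left(-10\right) = 8 \left(-5 + 1\right) \left(-10\right) = 8 \left(-4\right) \left(-10\right) = \left(-32\right) \left(-10\right) = 320$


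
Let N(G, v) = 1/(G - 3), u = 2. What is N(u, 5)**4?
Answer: 1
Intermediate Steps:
N(G, v) = 1/(-3 + G)
N(u, 5)**4 = (1/(-3 + 2))**4 = (1/(-1))**4 = (-1)**4 = 1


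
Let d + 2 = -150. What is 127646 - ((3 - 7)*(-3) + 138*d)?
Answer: 148610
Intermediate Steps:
d = -152 (d = -2 - 150 = -152)
127646 - ((3 - 7)*(-3) + 138*d) = 127646 - ((3 - 7)*(-3) + 138*(-152)) = 127646 - (-4*(-3) - 20976) = 127646 - (12 - 20976) = 127646 - 1*(-20964) = 127646 + 20964 = 148610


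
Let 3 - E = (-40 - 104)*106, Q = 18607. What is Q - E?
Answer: 3340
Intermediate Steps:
E = 15267 (E = 3 - (-40 - 104)*106 = 3 - (-144)*106 = 3 - 1*(-15264) = 3 + 15264 = 15267)
Q - E = 18607 - 1*15267 = 18607 - 15267 = 3340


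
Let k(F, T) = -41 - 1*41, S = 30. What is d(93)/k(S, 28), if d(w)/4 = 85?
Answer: -170/41 ≈ -4.1463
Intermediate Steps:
d(w) = 340 (d(w) = 4*85 = 340)
k(F, T) = -82 (k(F, T) = -41 - 41 = -82)
d(93)/k(S, 28) = 340/(-82) = 340*(-1/82) = -170/41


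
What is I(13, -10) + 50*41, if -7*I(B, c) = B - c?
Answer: 14327/7 ≈ 2046.7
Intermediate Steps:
I(B, c) = -B/7 + c/7 (I(B, c) = -(B - c)/7 = -B/7 + c/7)
I(13, -10) + 50*41 = (-⅐*13 + (⅐)*(-10)) + 50*41 = (-13/7 - 10/7) + 2050 = -23/7 + 2050 = 14327/7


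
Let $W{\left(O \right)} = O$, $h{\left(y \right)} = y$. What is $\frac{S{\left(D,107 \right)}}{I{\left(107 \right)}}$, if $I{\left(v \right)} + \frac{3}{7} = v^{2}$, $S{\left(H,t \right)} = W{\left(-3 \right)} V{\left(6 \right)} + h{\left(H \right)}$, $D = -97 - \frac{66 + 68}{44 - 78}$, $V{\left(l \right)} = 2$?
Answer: $- \frac{2947}{340595} \approx -0.0086525$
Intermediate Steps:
$D = - \frac{1582}{17}$ ($D = -97 - \frac{134}{-34} = -97 - 134 \left(- \frac{1}{34}\right) = -97 - - \frac{67}{17} = -97 + \frac{67}{17} = - \frac{1582}{17} \approx -93.059$)
$S{\left(H,t \right)} = -6 + H$ ($S{\left(H,t \right)} = \left(-3\right) 2 + H = -6 + H$)
$I{\left(v \right)} = - \frac{3}{7} + v^{2}$
$\frac{S{\left(D,107 \right)}}{I{\left(107 \right)}} = \frac{-6 - \frac{1582}{17}}{- \frac{3}{7} + 107^{2}} = - \frac{1684}{17 \left(- \frac{3}{7} + 11449\right)} = - \frac{1684}{17 \cdot \frac{80140}{7}} = \left(- \frac{1684}{17}\right) \frac{7}{80140} = - \frac{2947}{340595}$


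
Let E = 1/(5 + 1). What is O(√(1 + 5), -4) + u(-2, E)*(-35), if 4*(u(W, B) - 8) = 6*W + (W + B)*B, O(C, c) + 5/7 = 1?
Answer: -173417/1008 ≈ -172.04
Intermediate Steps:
O(C, c) = 2/7 (O(C, c) = -5/7 + 1 = 2/7)
E = ⅙ (E = 1/6 = ⅙ ≈ 0.16667)
u(W, B) = 8 + 3*W/2 + B*(B + W)/4 (u(W, B) = 8 + (6*W + (W + B)*B)/4 = 8 + (6*W + (B + W)*B)/4 = 8 + (6*W + B*(B + W))/4 = 8 + (3*W/2 + B*(B + W)/4) = 8 + 3*W/2 + B*(B + W)/4)
O(√(1 + 5), -4) + u(-2, E)*(-35) = 2/7 + (8 + (⅙)²/4 + (3/2)*(-2) + (¼)*(⅙)*(-2))*(-35) = 2/7 + (8 + (¼)*(1/36) - 3 - 1/12)*(-35) = 2/7 + (8 + 1/144 - 3 - 1/12)*(-35) = 2/7 + (709/144)*(-35) = 2/7 - 24815/144 = -173417/1008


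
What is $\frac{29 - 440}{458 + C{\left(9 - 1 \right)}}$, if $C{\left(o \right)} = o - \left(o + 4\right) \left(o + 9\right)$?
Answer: $- \frac{411}{262} \approx -1.5687$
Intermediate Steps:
$C{\left(o \right)} = o - \left(4 + o\right) \left(9 + o\right)$
$\frac{29 - 440}{458 + C{\left(9 - 1 \right)}} = \frac{29 - 440}{458 - \left(36 + \left(9 - 1\right)^{2} + 12 \left(9 - 1\right)\right)} = - \frac{411}{458 - \left(36 + \left(9 - 1\right)^{2} + 12 \left(9 - 1\right)\right)} = - \frac{411}{458 - 196} = - \frac{411}{262}$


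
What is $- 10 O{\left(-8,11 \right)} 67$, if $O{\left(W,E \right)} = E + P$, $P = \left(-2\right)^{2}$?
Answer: $-10050$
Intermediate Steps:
$P = 4$
$O{\left(W,E \right)} = 4 + E$ ($O{\left(W,E \right)} = E + 4 = 4 + E$)
$- 10 O{\left(-8,11 \right)} 67 = - 10 \left(4 + 11\right) 67 = \left(-10\right) 15 \cdot 67 = \left(-150\right) 67 = -10050$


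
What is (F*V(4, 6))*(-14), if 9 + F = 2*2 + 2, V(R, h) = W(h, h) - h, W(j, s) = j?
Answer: 0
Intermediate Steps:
V(R, h) = 0 (V(R, h) = h - h = 0)
F = -3 (F = -9 + (2*2 + 2) = -9 + (4 + 2) = -9 + 6 = -3)
(F*V(4, 6))*(-14) = -3*0*(-14) = 0*(-14) = 0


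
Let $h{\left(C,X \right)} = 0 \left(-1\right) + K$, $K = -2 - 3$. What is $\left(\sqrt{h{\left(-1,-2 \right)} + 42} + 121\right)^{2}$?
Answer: $\left(121 + \sqrt{37}\right)^{2} \approx 16150.0$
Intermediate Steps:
$K = -5$ ($K = -2 - 3 = -5$)
$h{\left(C,X \right)} = -5$ ($h{\left(C,X \right)} = 0 \left(-1\right) - 5 = 0 - 5 = -5$)
$\left(\sqrt{h{\left(-1,-2 \right)} + 42} + 121\right)^{2} = \left(\sqrt{-5 + 42} + 121\right)^{2} = \left(\sqrt{37} + 121\right)^{2} = \left(121 + \sqrt{37}\right)^{2}$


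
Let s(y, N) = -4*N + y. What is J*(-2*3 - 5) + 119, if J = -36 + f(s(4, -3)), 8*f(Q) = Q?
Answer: 493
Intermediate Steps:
s(y, N) = y - 4*N
f(Q) = Q/8
J = -34 (J = -36 + (4 - 4*(-3))/8 = -36 + (4 + 12)/8 = -36 + (⅛)*16 = -36 + 2 = -34)
J*(-2*3 - 5) + 119 = -34*(-2*3 - 5) + 119 = -34*(-6 - 5) + 119 = -34*(-11) + 119 = 374 + 119 = 493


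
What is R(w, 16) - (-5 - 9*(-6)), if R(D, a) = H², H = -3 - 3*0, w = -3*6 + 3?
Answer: -40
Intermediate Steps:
w = -15 (w = -18 + 3 = -15)
H = -3 (H = -3 + 0 = -3)
R(D, a) = 9 (R(D, a) = (-3)² = 9)
R(w, 16) - (-5 - 9*(-6)) = 9 - (-5 - 9*(-6)) = 9 - (-5 + 54) = 9 - 1*49 = 9 - 49 = -40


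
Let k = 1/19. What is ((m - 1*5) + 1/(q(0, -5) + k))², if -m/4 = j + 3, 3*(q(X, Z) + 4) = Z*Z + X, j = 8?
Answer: 148669249/62500 ≈ 2378.7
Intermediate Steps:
q(X, Z) = -4 + X/3 + Z²/3 (q(X, Z) = -4 + (Z*Z + X)/3 = -4 + (Z² + X)/3 = -4 + (X + Z²)/3 = -4 + (X/3 + Z²/3) = -4 + X/3 + Z²/3)
k = 1/19 ≈ 0.052632
m = -44 (m = -4*(8 + 3) = -4*11 = -44)
((m - 1*5) + 1/(q(0, -5) + k))² = ((-44 - 1*5) + 1/((-4 + (⅓)*0 + (⅓)*(-5)²) + 1/19))² = ((-44 - 5) + 1/((-4 + 0 + (⅓)*25) + 1/19))² = (-49 + 1/((-4 + 0 + 25/3) + 1/19))² = (-49 + 1/(13/3 + 1/19))² = (-49 + 1/(250/57))² = (-49 + 57/250)² = (-12193/250)² = 148669249/62500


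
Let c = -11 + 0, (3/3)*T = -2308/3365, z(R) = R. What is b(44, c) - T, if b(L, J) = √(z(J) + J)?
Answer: 2308/3365 + I*√22 ≈ 0.68588 + 4.6904*I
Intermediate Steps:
T = -2308/3365 ≈ -0.68588
c = -11
b(L, J) = √2*√J (b(L, J) = √(J + J) = √(2*J) = √2*√J)
b(44, c) - T = √2*√(-11) - 1*(-2308/3365) = √2*(I*√11) + 2308/3365 = I*√22 + 2308/3365 = 2308/3365 + I*√22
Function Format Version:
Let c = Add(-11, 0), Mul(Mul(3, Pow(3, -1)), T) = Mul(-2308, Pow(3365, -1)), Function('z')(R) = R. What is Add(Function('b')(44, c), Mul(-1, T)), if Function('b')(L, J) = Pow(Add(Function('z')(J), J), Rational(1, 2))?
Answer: Add(Rational(2308, 3365), Mul(I, Pow(22, Rational(1, 2)))) ≈ Add(0.68588, Mul(4.6904, I))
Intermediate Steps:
T = Rational(-2308, 3365) (T = Mul(-2308, Pow(3365, -1)) = Mul(-2308, Rational(1, 3365)) = Rational(-2308, 3365) ≈ -0.68588)
c = -11
Function('b')(L, J) = Mul(Pow(2, Rational(1, 2)), Pow(J, Rational(1, 2))) (Function('b')(L, J) = Pow(Add(J, J), Rational(1, 2)) = Pow(Mul(2, J), Rational(1, 2)) = Mul(Pow(2, Rational(1, 2)), Pow(J, Rational(1, 2))))
Add(Function('b')(44, c), Mul(-1, T)) = Add(Mul(Pow(2, Rational(1, 2)), Pow(-11, Rational(1, 2))), Mul(-1, Rational(-2308, 3365))) = Add(Mul(Pow(2, Rational(1, 2)), Mul(I, Pow(11, Rational(1, 2)))), Rational(2308, 3365)) = Add(Mul(I, Pow(22, Rational(1, 2))), Rational(2308, 3365)) = Add(Rational(2308, 3365), Mul(I, Pow(22, Rational(1, 2))))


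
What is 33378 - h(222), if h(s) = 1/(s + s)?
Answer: 14819831/444 ≈ 33378.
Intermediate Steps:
h(s) = 1/(2*s)
33378 - h(222) = 33378 - 1/(2*222) = 33378 - 1*1/444 = 33378 - 1/444 = 14819831/444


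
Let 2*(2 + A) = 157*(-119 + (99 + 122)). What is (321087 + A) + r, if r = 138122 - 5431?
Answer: 461783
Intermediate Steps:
r = 132691
A = 8005 (A = -2 + (157*(-119 + (99 + 122)))/2 = -2 + (157*(-119 + 221))/2 = -2 + (157*102)/2 = -2 + (½)*16014 = -2 + 8007 = 8005)
(321087 + A) + r = (321087 + 8005) + 132691 = 329092 + 132691 = 461783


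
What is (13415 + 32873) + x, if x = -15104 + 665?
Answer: 31849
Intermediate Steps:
x = -14439
(13415 + 32873) + x = (13415 + 32873) - 14439 = 46288 - 14439 = 31849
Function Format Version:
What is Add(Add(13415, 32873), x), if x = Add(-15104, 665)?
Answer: 31849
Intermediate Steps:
x = -14439
Add(Add(13415, 32873), x) = Add(Add(13415, 32873), -14439) = Add(46288, -14439) = 31849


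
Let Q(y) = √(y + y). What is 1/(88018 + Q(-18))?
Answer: 44009/3873584180 - 3*I/3873584180 ≈ 1.1361e-5 - 7.7448e-10*I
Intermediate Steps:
Q(y) = √2*√y (Q(y) = √(2*y) = √2*√y)
1/(88018 + Q(-18)) = 1/(88018 + √2*√(-18)) = 1/(88018 + √2*(3*I*√2)) = 1/(88018 + 6*I) = (88018 - 6*I)/7747168360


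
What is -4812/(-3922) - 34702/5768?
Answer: -27086407/5655524 ≈ -4.7894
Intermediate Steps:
-4812/(-3922) - 34702/5768 = -4812*(-1/3922) - 34702*1/5768 = 2406/1961 - 17351/2884 = -27086407/5655524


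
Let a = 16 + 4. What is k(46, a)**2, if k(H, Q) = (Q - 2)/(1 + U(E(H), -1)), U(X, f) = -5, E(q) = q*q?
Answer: 81/4 ≈ 20.250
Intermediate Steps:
E(q) = q**2
a = 20
k(H, Q) = 1/2 - Q/4 (k(H, Q) = (Q - 2)/(1 - 5) = (-2 + Q)/(-4) = (-2 + Q)*(-1/4) = 1/2 - Q/4)
k(46, a)**2 = (1/2 - 1/4*20)**2 = (1/2 - 5)**2 = (-9/2)**2 = 81/4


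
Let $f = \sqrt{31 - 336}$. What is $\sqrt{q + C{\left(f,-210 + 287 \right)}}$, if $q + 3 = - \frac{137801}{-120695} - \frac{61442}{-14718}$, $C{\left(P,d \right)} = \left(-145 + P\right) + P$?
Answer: $\frac{\sqrt{-112561634002029917430 + 1577778957424390050 i \sqrt{305}}}{888194505} \approx 1.4514 + 12.033 i$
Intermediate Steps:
$f = i \sqrt{305}$ ($f = \sqrt{-305} = i \sqrt{305} \approx 17.464 i$)
$C{\left(P,d \right)} = -145 + 2 P$
$q = \frac{2057365139}{888194505}$ ($q = -3 - \left(- \frac{137801}{120695} - \frac{30721}{7359}\right) = -3 - - \frac{4721948654}{888194505} = -3 + \left(\frac{137801}{120695} + \frac{30721}{7359}\right) = -3 + \frac{4721948654}{888194505} = \frac{2057365139}{888194505} \approx 2.3163$)
$\sqrt{q + C{\left(f,-210 + 287 \right)}} = \sqrt{\frac{2057365139}{888194505} - \left(145 - 2 i \sqrt{305}\right)} = \sqrt{- \frac{126730838086}{888194505} + 2 i \sqrt{305}}$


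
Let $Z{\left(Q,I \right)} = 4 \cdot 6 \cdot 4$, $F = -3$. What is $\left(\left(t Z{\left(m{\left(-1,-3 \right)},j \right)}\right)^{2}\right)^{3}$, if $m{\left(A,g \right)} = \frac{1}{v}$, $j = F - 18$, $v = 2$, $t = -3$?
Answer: $570630428688384$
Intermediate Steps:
$j = -21$ ($j = -3 - 18 = -21$)
$m{\left(A,g \right)} = \frac{1}{2}$
$Z{\left(Q,I \right)} = 96$ ($Z{\left(Q,I \right)} = 24 \cdot 4 = 96$)
$\left(\left(t Z{\left(m{\left(-1,-3 \right)},j \right)}\right)^{2}\right)^{3} = \left(\left(\left(-3\right) 96\right)^{2}\right)^{3} = \left(\left(-288\right)^{2}\right)^{3} = 82944^{3} = 570630428688384$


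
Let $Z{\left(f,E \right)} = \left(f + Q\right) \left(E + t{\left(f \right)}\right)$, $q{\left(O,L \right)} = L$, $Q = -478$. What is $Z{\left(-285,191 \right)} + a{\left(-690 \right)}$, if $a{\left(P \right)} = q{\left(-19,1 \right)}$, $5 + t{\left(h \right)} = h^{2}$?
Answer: $-62116592$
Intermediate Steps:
$t{\left(h \right)} = -5 + h^{2}$
$a{\left(P \right)} = 1$
$Z{\left(f,E \right)} = \left(-478 + f\right) \left(-5 + E + f^{2}\right)$ ($Z{\left(f,E \right)} = \left(f - 478\right) \left(E + \left(-5 + f^{2}\right)\right) = \left(-478 + f\right) \left(-5 + E + f^{2}\right)$)
$Z{\left(-285,191 \right)} + a{\left(-690 \right)} = \left(2390 - 91298 - 478 \left(-285\right)^{2} + 191 \left(-285\right) - 285 \left(-5 + \left(-285\right)^{2}\right)\right) + 1 = \left(2390 - 91298 - 38825550 - 54435 - 285 \left(-5 + 81225\right)\right) + 1 = \left(2390 - 91298 - 38825550 - 54435 - 23147700\right) + 1 = -62116593 + 1 = -62116592$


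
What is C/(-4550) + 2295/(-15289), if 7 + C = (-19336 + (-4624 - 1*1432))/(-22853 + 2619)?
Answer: -8058123131/54137584550 ≈ -0.14885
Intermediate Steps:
C = -58123/10117 (C = -7 + (-19336 + (-4624 - 1*1432))/(-22853 + 2619) = -7 + (-19336 + (-4624 - 1432))/(-20234) = -7 + (-19336 - 6056)*(-1/20234) = -7 - 25392*(-1/20234) = -7 + 12696/10117 = -58123/10117 ≈ -5.7451)
C/(-4550) + 2295/(-15289) = -58123/10117/(-4550) + 2295/(-15289) = -58123/10117*(-1/4550) + 2295*(-1/15289) = 4471/3540950 - 2295/15289 = -8058123131/54137584550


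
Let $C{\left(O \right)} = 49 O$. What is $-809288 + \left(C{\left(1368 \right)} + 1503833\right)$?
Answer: $761577$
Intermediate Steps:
$-809288 + \left(C{\left(1368 \right)} + 1503833\right) = -809288 + \left(49 \cdot 1368 + 1503833\right) = -809288 + \left(67032 + 1503833\right) = -809288 + 1570865 = 761577$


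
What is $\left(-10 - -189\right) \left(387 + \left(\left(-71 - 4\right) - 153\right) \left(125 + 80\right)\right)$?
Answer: $-8297187$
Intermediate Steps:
$\left(-10 - -189\right) \left(387 + \left(\left(-71 - 4\right) - 153\right) \left(125 + 80\right)\right) = \left(-10 + 189\right) \left(387 + \left(-75 - 153\right) 205\right) = 179 \left(387 - 46740\right) = 179 \left(-46353\right) = -8297187$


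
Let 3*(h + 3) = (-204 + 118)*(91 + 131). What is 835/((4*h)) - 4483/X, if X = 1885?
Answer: -115747019/48007180 ≈ -2.4110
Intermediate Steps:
h = -6367 (h = -3 + ((-204 + 118)*(91 + 131))/3 = -3 + (-86*222)/3 = -3 + (⅓)*(-19092) = -3 - 6364 = -6367)
835/((4*h)) - 4483/X = 835/((4*(-6367))) - 4483/1885 = 835/(-25468) - 4483*1/1885 = 835*(-1/25468) - 4483/1885 = -835/25468 - 4483/1885 = -115747019/48007180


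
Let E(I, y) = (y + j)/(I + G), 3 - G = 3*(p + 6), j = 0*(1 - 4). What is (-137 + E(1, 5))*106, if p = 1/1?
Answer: -247404/17 ≈ -14553.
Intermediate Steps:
p = 1
j = 0 (j = 0*(-3) = 0)
G = -18 (G = 3 - 3*(1 + 6) = 3 - 3*7 = 3 - 1*21 = 3 - 21 = -18)
E(I, y) = y/(-18 + I) (E(I, y) = (y + 0)/(I - 18) = y/(-18 + I))
(-137 + E(1, 5))*106 = (-137 + 5/(-18 + 1))*106 = (-137 + 5/(-17))*106 = (-137 + 5*(-1/17))*106 = (-137 - 5/17)*106 = -2334/17*106 = -247404/17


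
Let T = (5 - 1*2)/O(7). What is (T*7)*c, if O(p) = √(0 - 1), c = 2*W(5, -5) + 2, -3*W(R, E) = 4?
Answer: 14*I ≈ 14.0*I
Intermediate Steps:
W(R, E) = -4/3 (W(R, E) = -⅓*4 = -4/3)
c = -⅔ (c = 2*(-4/3) + 2 = -8/3 + 2 = -⅔ ≈ -0.66667)
O(p) = I (O(p) = √(-1) = I)
T = -3*I (T = (5 - 1*2)/I = (5 - 2)*(-I) = 3*(-I) = -3*I ≈ -3.0*I)
(T*7)*c = (-3*I*7)*(-⅔) = -21*I*(-⅔) = 14*I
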